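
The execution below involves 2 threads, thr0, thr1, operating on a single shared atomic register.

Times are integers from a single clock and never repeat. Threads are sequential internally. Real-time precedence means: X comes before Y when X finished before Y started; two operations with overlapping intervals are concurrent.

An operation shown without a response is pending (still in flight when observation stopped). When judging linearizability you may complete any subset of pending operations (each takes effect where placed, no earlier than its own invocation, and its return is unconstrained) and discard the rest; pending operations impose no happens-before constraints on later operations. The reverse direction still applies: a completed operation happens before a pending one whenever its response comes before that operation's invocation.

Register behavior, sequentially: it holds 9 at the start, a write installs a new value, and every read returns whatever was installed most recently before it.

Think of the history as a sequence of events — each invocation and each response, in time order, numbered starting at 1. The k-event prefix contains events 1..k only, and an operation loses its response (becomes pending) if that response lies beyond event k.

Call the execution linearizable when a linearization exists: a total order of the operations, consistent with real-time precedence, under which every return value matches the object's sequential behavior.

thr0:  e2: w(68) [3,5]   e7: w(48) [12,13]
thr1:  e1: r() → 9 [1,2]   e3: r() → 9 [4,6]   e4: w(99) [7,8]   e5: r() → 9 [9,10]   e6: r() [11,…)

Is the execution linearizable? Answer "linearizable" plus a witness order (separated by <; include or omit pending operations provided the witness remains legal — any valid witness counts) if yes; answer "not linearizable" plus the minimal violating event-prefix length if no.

already the first 10 events (up to e5's response at time 10) admit no linearization; the first 9 still do
5 completed operations, 2 real-time-consistent orders — every atomic register replay fails
one such order, e1, e2, e3, e4, e5, breaks at step 3 where e3 r() → 9 is illegal
one such order, e1, e3, e2, e4, e5, breaks at step 5 where e5 r() → 9 is illegal

not linearizable — minimal violating prefix: 10 events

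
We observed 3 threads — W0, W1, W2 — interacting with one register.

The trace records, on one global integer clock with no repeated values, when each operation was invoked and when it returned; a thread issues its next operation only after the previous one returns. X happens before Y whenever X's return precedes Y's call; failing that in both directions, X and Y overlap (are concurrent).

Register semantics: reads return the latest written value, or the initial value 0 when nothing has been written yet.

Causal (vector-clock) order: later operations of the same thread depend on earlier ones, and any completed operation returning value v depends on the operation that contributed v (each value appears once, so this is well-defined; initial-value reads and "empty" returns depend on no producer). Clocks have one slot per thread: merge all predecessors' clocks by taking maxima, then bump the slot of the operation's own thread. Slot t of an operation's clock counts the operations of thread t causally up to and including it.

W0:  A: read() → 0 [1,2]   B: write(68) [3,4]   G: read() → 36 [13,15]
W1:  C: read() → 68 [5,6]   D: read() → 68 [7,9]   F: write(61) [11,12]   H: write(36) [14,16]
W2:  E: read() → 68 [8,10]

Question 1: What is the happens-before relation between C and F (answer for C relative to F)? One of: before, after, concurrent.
C spans [5,6], F spans [11,12]
resp(C)=6 < inv(F)=11

before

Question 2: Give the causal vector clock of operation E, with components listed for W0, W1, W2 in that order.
invoked at 1, A has no predecessors; its own W0 bump gives (1, 0, 0)
merge at B (invoked 3): VC(A)=(1, 0, 0), own-thread bump on W0 → (2, 0, 0)
merge at E (invoked 8): VC(B)=(2, 0, 0), own-thread bump on W2 → (2, 0, 1)
merge at C (invoked 5): VC(B)=(2, 0, 0), own-thread bump on W1 → (2, 1, 0)
merge at D (invoked 7): VC(B)=(2, 0, 0), VC(C)=(2, 1, 0), own-thread bump on W1 → (2, 2, 0)
merge at F (invoked 11): VC(D)=(2, 2, 0), own-thread bump on W1 → (2, 3, 0)
merge at H (invoked 14): VC(F)=(2, 3, 0), own-thread bump on W1 → (2, 4, 0)
merge at G (invoked 13): VC(B)=(2, 0, 0), VC(H)=(2, 4, 0), own-thread bump on W0 → (3, 4, 0)
target: VC(E) = (2, 0, 1)

(2, 0, 1)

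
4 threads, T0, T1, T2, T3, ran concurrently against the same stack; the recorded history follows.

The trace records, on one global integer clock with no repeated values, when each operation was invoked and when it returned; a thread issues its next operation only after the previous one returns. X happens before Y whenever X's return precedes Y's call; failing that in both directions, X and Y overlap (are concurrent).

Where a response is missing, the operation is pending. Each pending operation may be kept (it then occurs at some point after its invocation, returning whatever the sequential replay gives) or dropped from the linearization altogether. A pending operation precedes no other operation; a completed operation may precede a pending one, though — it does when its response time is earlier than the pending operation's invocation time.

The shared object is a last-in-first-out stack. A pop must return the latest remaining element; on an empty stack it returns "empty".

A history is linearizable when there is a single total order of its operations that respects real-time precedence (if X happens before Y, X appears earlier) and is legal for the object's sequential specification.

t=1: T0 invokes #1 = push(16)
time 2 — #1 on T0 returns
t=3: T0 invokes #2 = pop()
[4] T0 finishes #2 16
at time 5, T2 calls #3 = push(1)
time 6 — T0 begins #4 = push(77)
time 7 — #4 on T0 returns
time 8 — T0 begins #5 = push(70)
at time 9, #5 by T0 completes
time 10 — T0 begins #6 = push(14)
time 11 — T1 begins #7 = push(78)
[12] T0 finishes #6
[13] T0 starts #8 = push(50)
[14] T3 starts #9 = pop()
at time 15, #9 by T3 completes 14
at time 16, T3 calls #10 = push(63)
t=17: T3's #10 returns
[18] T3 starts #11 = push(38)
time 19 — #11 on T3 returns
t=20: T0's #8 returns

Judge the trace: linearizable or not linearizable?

linearizable

witness order: #1, #2, #3, #4, #5, #6, #9, #7, #8, #10, #11
1. #1 push(16), leaving stack <16>
2. #2 pop() → 16, leaving stack <>
3. #3 push(1) (pending, included), leaving stack <1>
4. #4 push(77), leaving stack <1,77>
5. #5 push(70), leaving stack <1,77,70>
6. #6 push(14), leaving stack <1,77,70,14>
7. #9 pop() → 14, leaving stack <1,77,70>
8. #7 push(78) (pending, included), leaving stack <1,77,70,78>
9. #8 push(50), leaving stack <1,77,70,78,50>
10. #10 push(63), leaving stack <1,77,70,78,50,63>
11. #11 push(38), leaving stack <1,77,70,78,50,63,38>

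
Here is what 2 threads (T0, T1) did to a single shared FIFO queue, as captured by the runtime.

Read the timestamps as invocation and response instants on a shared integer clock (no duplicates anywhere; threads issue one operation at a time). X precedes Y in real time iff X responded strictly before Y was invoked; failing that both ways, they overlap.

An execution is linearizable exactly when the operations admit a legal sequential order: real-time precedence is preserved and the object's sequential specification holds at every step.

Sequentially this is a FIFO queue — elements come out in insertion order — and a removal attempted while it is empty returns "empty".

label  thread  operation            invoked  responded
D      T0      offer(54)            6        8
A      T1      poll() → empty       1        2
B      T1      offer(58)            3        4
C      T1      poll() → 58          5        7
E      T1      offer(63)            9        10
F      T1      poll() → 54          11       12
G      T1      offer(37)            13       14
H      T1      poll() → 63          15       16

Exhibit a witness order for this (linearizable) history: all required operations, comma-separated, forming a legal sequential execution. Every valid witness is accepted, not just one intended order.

after step 1 (A poll() → empty): queue <>
after step 2 (B offer(58)): queue <58>
after step 3 (C poll() → 58): queue <>
after step 4 (D offer(54)): queue <54>
after step 5 (E offer(63)): queue <54,63>
after step 6 (F poll() → 54): queue <63>
after step 7 (G offer(37)): queue <63,37>
after step 8 (H poll() → 63): queue <37>

A, B, C, D, E, F, G, H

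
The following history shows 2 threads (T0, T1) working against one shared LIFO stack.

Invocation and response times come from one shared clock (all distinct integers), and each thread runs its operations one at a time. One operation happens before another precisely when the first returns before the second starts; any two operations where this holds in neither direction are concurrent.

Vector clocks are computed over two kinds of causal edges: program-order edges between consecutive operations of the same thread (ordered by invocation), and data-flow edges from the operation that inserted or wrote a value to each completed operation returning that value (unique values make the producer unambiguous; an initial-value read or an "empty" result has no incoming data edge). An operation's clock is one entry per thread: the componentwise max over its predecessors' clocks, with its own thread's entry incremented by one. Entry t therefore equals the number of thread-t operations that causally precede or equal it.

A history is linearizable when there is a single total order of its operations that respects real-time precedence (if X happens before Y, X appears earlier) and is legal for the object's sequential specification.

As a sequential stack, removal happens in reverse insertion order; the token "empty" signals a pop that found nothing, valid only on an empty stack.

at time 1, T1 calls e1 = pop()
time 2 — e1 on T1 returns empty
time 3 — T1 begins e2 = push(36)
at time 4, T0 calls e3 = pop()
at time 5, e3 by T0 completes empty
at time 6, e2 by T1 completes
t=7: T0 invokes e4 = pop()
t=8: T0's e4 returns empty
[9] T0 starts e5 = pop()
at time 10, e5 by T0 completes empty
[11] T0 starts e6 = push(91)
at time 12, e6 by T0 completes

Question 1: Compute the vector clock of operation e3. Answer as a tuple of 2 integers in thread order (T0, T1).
root op e1, invoked 1: fresh clock plus T1's own tick → (0, 1)
root op e3, invoked 4: fresh clock plus T0's own tick → (1, 0)
e2 (invocation 3): componentwise max over VC(e1)=(0, 1), +1 at T1, giving (0, 2)
e4 (invocation 7): componentwise max over VC(e3)=(1, 0), +1 at T0, giving (2, 0)
e5 (invocation 9): componentwise max over VC(e4)=(2, 0), +1 at T0, giving (3, 0)
e6 (invocation 11): componentwise max over VC(e5)=(3, 0), +1 at T0, giving (4, 0)
target: VC(e3) = (1, 0)

(1, 0)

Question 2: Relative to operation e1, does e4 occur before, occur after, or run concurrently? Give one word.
e4 spans [7,8], e1 spans [1,2]
resp(e1)=2 < inv(e4)=7

after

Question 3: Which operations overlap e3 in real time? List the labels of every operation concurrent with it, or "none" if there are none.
concurrent with e3 ([4,5]): every op whose interval crosses 4..5
e1 [1,2]: before
e2 [3,6]: concurrent
e4 [7,8]: after
e5 [9,10]: after
e6 [11,12]: after

e2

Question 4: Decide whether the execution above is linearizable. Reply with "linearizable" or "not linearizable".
already the first 8 events (up to e4's response at time 8) admit no linearization; the first 7 still do
real-time-consistent orders of the 4 completed operations: 2 — all fail the LIFO stack replay
for example e1, e2, e3, e4 fails at step 3: e3 pop() → empty is not legal there
for example e1, e3, e2, e4 fails at step 4: e4 pop() → empty is not legal there

not linearizable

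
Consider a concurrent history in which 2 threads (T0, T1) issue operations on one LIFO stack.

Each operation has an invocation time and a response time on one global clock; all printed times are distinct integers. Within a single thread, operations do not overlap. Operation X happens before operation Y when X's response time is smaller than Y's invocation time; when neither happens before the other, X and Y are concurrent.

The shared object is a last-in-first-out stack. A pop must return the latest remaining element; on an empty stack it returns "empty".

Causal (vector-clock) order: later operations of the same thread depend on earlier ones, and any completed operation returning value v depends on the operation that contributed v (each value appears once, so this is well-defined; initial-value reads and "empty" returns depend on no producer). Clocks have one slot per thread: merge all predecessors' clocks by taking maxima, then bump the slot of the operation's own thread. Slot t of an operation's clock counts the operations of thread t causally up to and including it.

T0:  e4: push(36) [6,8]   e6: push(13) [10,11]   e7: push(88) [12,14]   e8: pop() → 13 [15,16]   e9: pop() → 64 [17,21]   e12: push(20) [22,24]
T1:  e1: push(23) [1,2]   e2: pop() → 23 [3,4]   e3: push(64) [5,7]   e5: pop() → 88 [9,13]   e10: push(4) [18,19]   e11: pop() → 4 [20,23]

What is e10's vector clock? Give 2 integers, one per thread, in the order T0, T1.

invoked at 1, e1 has no predecessors; its own T1 bump gives (0, 1)
invoked at 6, e4 has no predecessors; its own T0 bump gives (1, 0)
invoked at 3, e2 merges VC(e1)=(0, 1) and bumps T1's slot → (0, 2)
invoked at 10, e6 merges VC(e4)=(1, 0) and bumps T0's slot → (2, 0)
invoked at 5, e3 merges VC(e2)=(0, 2) and bumps T1's slot → (0, 3)
invoked at 12, e7 merges VC(e6)=(2, 0) and bumps T0's slot → (3, 0)
invoked at 15, e8 merges VC(e6)=(2, 0), VC(e7)=(3, 0) and bumps T0's slot → (4, 0)
invoked at 9, e5 merges VC(e3)=(0, 3), VC(e7)=(3, 0) and bumps T1's slot → (3, 4)
invoked at 18, e10 merges VC(e5)=(3, 4) and bumps T1's slot → (3, 5)
invoked at 17, e9 merges VC(e3)=(0, 3), VC(e8)=(4, 0) and bumps T0's slot → (5, 3)
invoked at 20, e11 merges VC(e10)=(3, 5) and bumps T1's slot → (3, 6)
invoked at 22, e12 merges VC(e9)=(5, 3) and bumps T0's slot → (6, 3)
target: VC(e10) = (3, 5)

(3, 5)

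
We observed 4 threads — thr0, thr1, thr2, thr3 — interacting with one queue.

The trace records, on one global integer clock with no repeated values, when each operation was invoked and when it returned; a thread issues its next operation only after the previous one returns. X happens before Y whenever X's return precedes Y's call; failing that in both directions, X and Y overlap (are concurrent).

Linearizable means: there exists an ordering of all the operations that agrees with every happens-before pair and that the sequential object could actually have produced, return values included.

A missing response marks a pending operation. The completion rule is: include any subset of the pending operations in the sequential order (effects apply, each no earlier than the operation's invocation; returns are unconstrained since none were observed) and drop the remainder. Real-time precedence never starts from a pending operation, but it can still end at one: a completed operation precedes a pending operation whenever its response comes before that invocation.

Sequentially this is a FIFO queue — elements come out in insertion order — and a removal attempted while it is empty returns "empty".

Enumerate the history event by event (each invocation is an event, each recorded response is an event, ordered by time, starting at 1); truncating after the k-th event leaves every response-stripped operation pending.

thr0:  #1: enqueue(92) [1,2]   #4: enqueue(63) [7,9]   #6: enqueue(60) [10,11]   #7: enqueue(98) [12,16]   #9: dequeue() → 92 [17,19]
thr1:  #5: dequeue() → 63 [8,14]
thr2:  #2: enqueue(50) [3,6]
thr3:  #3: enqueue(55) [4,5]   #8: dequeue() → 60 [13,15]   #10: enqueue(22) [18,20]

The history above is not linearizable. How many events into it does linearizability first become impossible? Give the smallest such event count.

events 1..13 are linearizable, e.g. via #1, #2, #3, #4, #5, #6:
1. #1 enqueue(92), leaving queue <92>
2. #2 enqueue(50), leaving queue <92,50>
3. #3 enqueue(55), leaving queue <92,50,55>
4. #4 enqueue(63), leaving queue <92,50,55,63>
5. #5 dequeue() (pending, included), leaving queue <50,55,63>
6. #6 enqueue(60), leaving queue <50,55,63,60>
adding event 14 (#5 responds at 14) leaves no legal real-time order
completion choices over the 2 pending operations (#7, #8) were checked; none helps
e.g. #1, #2, #3, #4, #5, #6 (pending dropped): illegal at step 5, since #5 dequeue() → 63 cannot apply there
e.g. #1, #2, #3, #4, #6, #5 (pending dropped): illegal at step 6, since #5 dequeue() → 63 cannot apply there

14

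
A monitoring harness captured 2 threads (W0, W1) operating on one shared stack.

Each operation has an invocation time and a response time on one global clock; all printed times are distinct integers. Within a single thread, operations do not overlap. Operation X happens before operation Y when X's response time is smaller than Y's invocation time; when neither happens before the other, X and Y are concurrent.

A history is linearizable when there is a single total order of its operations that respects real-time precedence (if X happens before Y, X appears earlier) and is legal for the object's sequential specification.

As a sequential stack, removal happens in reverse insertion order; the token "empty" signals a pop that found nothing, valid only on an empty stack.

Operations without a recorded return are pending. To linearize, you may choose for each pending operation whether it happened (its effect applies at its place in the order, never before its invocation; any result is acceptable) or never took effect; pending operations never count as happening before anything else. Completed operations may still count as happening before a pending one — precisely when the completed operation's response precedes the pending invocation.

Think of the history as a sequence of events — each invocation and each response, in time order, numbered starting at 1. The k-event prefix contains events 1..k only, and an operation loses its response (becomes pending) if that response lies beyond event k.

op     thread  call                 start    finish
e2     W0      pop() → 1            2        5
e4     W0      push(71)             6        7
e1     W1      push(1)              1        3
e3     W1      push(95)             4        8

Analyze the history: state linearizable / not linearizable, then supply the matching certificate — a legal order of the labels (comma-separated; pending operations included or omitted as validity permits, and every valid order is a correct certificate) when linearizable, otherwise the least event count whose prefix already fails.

1. e1 push(1), leaving stack <1>
2. e2 pop() → 1, leaving stack <>
3. e3 push(95), leaving stack <95>
4. e4 push(71), leaving stack <95,71>

linearizable — witness: e1, e2, e3, e4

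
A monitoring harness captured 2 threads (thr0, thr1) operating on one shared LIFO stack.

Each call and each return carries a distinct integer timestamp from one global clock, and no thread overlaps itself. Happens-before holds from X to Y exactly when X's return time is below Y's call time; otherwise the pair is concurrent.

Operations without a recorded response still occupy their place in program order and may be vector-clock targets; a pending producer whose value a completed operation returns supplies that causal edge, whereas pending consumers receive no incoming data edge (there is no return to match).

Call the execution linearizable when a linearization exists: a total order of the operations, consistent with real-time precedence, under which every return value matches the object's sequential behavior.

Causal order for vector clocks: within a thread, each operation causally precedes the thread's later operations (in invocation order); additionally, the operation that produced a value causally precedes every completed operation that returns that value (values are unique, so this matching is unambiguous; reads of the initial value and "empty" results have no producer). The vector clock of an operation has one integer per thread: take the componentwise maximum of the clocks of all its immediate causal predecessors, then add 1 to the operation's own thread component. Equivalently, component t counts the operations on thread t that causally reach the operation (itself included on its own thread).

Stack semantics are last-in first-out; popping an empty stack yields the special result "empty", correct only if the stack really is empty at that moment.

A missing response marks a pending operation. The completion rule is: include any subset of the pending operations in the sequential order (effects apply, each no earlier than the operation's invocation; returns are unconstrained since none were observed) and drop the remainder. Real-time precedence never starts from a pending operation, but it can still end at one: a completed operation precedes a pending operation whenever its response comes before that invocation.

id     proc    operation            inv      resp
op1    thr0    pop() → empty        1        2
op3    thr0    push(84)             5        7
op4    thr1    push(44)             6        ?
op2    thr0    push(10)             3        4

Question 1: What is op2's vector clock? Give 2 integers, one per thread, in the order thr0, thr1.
Answer: (2, 0)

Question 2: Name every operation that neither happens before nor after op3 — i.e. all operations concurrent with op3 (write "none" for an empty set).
Answer: op4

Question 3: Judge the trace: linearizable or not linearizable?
linearizable

a witness: op1, op2, op3
1. op1 pop() → empty, leaving stack <>
2. op2 push(10), leaving stack <10>
3. op3 push(84), leaving stack <10,84>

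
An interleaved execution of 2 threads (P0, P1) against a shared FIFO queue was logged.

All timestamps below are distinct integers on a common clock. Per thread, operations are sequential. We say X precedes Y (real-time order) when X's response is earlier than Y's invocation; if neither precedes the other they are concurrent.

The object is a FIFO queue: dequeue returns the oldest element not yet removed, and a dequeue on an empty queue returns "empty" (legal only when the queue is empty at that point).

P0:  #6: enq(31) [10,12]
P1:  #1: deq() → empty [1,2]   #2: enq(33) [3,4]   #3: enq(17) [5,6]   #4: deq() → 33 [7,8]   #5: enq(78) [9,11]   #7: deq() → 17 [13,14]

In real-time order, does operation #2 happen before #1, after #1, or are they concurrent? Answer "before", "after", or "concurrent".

#2 spans [3,4], #1 spans [1,2]
resp(#1)=2 < inv(#2)=3

after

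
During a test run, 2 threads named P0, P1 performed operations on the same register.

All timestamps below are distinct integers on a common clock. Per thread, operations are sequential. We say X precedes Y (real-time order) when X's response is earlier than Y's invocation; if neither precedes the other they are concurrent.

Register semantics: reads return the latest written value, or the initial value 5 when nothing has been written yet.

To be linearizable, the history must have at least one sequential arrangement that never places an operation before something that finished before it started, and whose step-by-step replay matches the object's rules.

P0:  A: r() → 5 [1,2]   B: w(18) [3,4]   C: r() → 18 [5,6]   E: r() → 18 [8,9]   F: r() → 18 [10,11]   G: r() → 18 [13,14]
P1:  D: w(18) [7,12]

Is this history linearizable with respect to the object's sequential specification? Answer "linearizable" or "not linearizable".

linearizable

one valid linearization: A, B, C, D, E, F, G
step 1: A r() → 5 — value 5
step 2: B w(18) — value 18
step 3: C r() → 18 — value 18
step 4: D w(18) — value 18
step 5: E r() → 18 — value 18
step 6: F r() → 18 — value 18
step 7: G r() → 18 — value 18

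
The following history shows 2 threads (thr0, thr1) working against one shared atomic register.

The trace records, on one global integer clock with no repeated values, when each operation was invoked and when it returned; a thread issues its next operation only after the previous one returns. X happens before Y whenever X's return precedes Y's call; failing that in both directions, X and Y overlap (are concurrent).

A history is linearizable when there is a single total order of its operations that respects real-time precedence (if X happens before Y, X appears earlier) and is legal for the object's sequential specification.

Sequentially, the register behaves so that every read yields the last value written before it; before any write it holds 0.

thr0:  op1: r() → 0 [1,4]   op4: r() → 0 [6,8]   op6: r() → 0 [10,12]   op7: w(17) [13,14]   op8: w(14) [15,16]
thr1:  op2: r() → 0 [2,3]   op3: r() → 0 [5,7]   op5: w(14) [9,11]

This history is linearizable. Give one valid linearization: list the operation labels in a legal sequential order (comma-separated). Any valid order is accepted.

op1, op2, op3, op4, op6, op5, op7, op8

after step 1 (op1 r() → 0): value 0
after step 2 (op2 r() → 0): value 0
after step 3 (op3 r() → 0): value 0
after step 4 (op4 r() → 0): value 0
after step 5 (op6 r() → 0): value 0
after step 6 (op5 w(14)): value 14
after step 7 (op7 w(17)): value 17
after step 8 (op8 w(14)): value 14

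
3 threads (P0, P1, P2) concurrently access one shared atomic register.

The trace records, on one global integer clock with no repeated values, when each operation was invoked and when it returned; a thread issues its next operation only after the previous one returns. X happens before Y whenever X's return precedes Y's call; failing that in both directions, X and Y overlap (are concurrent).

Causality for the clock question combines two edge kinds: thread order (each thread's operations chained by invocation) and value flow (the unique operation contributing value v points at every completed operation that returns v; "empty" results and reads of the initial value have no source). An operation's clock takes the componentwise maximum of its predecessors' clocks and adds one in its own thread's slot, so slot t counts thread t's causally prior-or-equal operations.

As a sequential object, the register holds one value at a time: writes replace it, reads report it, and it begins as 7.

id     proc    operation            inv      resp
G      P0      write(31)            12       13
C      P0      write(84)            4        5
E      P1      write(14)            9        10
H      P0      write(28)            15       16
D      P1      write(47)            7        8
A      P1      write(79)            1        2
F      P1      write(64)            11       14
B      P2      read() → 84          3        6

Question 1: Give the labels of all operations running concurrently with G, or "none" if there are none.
G spans [12,13]: anything still running between times 12 and 13 counts as concurrent
A [1,2]: before
B [3,6]: before
C [4,5]: before
D [7,8]: before
E [9,10]: before
F [11,14]: concurrent
H [15,16]: after

F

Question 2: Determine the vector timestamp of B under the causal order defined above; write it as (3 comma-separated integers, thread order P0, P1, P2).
A, invoked 1, has no incoming edges; only P1's bump applies → (0, 1, 0)
C, invoked 4, has no incoming edges; only P0's bump applies → (1, 0, 0)
invoked at 7, D merges VC(A)=(0, 1, 0) and bumps P1's slot → (0, 2, 0)
invoked at 3, B merges VC(C)=(1, 0, 0) and bumps P2's slot → (1, 0, 1)
invoked at 12, G merges VC(C)=(1, 0, 0) and bumps P0's slot → (2, 0, 0)
invoked at 9, E merges VC(D)=(0, 2, 0) and bumps P1's slot → (0, 3, 0)
invoked at 15, H merges VC(G)=(2, 0, 0) and bumps P0's slot → (3, 0, 0)
invoked at 11, F merges VC(E)=(0, 3, 0) and bumps P1's slot → (0, 4, 0)
target: VC(B) = (1, 0, 1)

(1, 0, 1)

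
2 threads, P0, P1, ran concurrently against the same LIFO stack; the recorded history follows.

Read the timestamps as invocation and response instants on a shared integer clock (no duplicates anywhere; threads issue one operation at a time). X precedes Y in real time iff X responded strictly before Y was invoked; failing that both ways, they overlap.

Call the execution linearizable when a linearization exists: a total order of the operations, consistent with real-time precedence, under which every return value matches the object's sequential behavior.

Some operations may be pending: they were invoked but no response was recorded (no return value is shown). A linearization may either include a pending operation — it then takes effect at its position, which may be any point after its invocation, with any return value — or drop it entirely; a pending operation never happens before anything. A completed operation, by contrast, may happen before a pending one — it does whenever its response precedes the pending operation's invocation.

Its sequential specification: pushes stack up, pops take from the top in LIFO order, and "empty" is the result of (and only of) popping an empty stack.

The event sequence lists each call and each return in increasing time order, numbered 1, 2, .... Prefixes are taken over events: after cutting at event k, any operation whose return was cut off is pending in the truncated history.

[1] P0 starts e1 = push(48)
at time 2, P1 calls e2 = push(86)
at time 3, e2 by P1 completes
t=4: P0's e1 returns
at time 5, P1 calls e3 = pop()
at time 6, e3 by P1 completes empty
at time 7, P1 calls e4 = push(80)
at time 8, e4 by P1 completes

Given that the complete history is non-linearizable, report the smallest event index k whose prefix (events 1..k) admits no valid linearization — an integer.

events 1..5 are linearizable; a witness order is e1, e2:
1. e1 push(48), leaving stack <48>
2. e2 push(86), leaving stack <48,86>
at event 6 (e3's time-6 response) nothing linearizes any more
for example e1, e2, e3 fails at step 3: e3 pop() → empty is not legal there
for example e2, e1, e3 fails at step 3: e3 pop() → empty is not legal there

6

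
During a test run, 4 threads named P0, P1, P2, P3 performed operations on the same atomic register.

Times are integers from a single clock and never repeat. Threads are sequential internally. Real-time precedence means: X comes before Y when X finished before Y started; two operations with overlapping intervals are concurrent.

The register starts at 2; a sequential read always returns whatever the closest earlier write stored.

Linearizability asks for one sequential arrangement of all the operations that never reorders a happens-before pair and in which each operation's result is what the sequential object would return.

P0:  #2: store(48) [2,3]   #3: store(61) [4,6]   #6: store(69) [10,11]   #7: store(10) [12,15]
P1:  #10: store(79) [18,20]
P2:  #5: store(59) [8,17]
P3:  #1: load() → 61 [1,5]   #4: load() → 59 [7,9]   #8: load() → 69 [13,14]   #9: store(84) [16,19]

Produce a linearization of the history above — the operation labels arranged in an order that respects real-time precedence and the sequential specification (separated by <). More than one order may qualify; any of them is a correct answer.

#2 < #3 < #1 < #5 < #4 < #6 < #8 < #7 < #9 < #10

1. #2 store(48), leaving value 48
2. #3 store(61), leaving value 61
3. #1 load() → 61, leaving value 61
4. #5 store(59), leaving value 59
5. #4 load() → 59, leaving value 59
6. #6 store(69), leaving value 69
7. #8 load() → 69, leaving value 69
8. #7 store(10), leaving value 10
9. #9 store(84), leaving value 84
10. #10 store(79), leaving value 79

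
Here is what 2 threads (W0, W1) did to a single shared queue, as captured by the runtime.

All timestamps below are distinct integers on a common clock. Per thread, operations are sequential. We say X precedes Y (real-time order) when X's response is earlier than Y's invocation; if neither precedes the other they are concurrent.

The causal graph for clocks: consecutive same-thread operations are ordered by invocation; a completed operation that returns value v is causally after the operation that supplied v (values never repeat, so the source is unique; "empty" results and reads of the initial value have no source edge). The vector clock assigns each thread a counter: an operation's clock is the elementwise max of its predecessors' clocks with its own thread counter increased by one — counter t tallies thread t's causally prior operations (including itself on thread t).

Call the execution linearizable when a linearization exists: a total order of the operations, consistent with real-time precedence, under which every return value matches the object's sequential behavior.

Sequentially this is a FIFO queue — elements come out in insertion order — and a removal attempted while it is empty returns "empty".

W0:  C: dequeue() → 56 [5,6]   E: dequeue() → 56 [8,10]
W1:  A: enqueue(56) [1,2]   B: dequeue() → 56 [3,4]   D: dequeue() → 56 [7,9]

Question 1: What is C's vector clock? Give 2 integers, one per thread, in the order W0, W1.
no predecessors for A (invoked 1): W1 increments from zero → (0, 1)
VC(B, invoked at 3): max of VC(A)=(0, 1), then +1 on thread W1 → (0, 2)
VC(C, invoked at 5): max of VC(A)=(0, 1), then +1 on thread W0 → (1, 1)
VC(D, invoked at 7): max of VC(A)=(0, 1), VC(B)=(0, 2), then +1 on thread W1 → (0, 3)
VC(E, invoked at 8): max of VC(A)=(0, 1), VC(C)=(1, 1), then +1 on thread W0 → (2, 1)
target: VC(C) = (1, 1)

(1, 1)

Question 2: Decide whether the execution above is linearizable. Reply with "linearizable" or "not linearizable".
events 1..5 are fine; event 6 — the response of C at time 6 — makes the prefix non-linearizable
one real-time candidate order over the 3 completed operations — the queue replay rejects it
sample order A, B, C stalls at step 3 — C dequeue() → 56 has no legal effect

not linearizable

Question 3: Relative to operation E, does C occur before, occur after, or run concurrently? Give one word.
C spans [5,6], E spans [8,10]
resp(C)=6 < inv(E)=8

before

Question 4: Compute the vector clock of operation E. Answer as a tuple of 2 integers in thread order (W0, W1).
VC(A, invoked at 1): no causal predecessors; +1 on W1 → (0, 1)
from VC(A)=(0, 1), B (invoked 3) maxes components and bumps W1 → (0, 2)
from VC(A)=(0, 1), C (invoked 5) maxes components and bumps W0 → (1, 1)
from VC(A)=(0, 1), VC(B)=(0, 2), D (invoked 7) maxes components and bumps W1 → (0, 3)
from VC(A)=(0, 1), VC(C)=(1, 1), E (invoked 8) maxes components and bumps W0 → (2, 1)
target: VC(E) = (2, 1)

(2, 1)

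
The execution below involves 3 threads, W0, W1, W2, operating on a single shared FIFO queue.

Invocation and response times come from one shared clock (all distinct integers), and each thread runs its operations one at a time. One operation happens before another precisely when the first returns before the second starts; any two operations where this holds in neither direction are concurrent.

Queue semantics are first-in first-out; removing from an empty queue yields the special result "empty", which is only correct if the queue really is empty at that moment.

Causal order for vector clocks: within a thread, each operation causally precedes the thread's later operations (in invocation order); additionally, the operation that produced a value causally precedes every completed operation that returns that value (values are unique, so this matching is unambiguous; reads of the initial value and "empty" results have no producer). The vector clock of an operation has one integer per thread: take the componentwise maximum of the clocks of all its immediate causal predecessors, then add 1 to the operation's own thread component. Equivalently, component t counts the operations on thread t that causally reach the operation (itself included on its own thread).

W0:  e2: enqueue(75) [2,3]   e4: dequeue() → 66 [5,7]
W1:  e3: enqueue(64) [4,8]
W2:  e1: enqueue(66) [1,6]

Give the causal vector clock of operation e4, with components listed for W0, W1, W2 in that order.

(2, 0, 1)

VC(e1, invoked at 1): no causal predecessors; +1 on W2 → (0, 0, 1)
VC(e3, invoked at 4): no causal predecessors; +1 on W1 → (0, 1, 0)
VC(e2, invoked at 2): no causal predecessors; +1 on W0 → (1, 0, 0)
from VC(e1)=(0, 0, 1), VC(e2)=(1, 0, 0), e4 (invoked 5) maxes components and bumps W0 → (2, 0, 1)
target: VC(e4) = (2, 0, 1)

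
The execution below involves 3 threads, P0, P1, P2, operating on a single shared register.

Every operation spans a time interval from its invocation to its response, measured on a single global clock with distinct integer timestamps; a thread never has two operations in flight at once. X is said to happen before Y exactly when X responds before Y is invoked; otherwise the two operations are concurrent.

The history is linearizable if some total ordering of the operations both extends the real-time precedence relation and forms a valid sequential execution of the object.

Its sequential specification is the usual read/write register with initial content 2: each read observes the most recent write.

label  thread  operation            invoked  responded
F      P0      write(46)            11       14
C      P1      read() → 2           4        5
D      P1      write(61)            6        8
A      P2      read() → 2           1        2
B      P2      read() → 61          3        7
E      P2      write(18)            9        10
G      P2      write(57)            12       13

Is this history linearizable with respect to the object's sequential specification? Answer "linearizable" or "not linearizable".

linearizable

a witness: A, C, D, B, E, F, G
1. A read() → 2, leaving value 2
2. C read() → 2, leaving value 2
3. D write(61), leaving value 61
4. B read() → 61, leaving value 61
5. E write(18), leaving value 18
6. F write(46), leaving value 46
7. G write(57), leaving value 57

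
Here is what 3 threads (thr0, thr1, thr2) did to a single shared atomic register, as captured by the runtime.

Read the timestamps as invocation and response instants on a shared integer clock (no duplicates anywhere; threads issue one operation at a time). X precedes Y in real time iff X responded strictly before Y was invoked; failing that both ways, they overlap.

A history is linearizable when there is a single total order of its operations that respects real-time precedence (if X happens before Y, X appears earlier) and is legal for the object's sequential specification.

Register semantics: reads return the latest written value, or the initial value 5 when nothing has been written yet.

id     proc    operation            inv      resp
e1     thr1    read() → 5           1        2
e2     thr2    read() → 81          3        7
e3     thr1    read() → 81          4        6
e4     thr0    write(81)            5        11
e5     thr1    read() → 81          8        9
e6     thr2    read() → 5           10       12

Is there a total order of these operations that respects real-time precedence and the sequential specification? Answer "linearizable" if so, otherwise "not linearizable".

not linearizable

the violation lands at event 12, e6's response at time 12: events 1..11 linearize, events 1..12 do not
all 10 real-time-respecting orders fail — 6 completed atomic register operations, no legal replay
one such order, e1, e2, e3, e4, e5, e6, breaks at step 2 where e2 read() → 81 is illegal
one such order, e1, e2, e3, e5, e4, e6, breaks at step 2 where e2 read() → 81 is illegal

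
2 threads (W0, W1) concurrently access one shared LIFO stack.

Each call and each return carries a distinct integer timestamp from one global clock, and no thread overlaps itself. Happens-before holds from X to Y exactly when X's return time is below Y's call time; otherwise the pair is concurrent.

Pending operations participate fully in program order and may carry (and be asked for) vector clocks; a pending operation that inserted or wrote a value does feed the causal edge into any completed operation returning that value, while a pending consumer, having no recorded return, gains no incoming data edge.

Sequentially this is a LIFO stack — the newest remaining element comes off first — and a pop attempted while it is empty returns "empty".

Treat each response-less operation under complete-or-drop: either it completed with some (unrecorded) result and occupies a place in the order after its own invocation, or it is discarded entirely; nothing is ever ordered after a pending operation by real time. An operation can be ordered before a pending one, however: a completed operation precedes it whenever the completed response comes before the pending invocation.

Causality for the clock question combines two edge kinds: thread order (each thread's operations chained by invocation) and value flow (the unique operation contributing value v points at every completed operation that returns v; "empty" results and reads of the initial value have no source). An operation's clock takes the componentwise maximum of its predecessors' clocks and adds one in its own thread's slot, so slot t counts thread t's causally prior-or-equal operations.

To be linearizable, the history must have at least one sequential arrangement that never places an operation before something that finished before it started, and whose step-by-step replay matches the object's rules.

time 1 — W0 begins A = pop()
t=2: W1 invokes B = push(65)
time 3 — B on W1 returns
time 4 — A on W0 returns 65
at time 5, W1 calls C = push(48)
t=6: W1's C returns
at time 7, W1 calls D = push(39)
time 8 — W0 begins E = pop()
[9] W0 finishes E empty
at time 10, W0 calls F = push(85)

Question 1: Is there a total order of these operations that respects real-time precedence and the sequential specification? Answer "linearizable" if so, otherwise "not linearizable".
not linearizable

cut after 8 events: linearizable; cut after 9 events (E responds, time 9): not linearizable
checked exhaustively: 2 real-time-consistent orders of 4 completed operations, zero legal LIFO stack replays
including or dropping the 1 pending operation (D) in any combination fails
for example A, B, C, E (pending dropped) fails at step 1: A pop() → 65 is not legal there
for example B, A, C, E (pending dropped) fails at step 4: E pop() → empty is not legal there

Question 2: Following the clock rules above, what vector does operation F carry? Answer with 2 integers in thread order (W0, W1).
(3, 1)

B, invoked 2, has no incoming edges; only W1's bump applies → (0, 1)
merge at C (invoked 5): VC(B)=(0, 1), own-thread bump on W1 → (0, 2)
merge at A (invoked 1): VC(B)=(0, 1), own-thread bump on W0 → (1, 1)
merge at D (invoked 7): VC(C)=(0, 2), own-thread bump on W1 → (0, 3)
merge at E (invoked 8): VC(A)=(1, 1), own-thread bump on W0 → (2, 1)
merge at F (invoked 10): VC(E)=(2, 1), own-thread bump on W0 → (3, 1)
target: VC(F) = (3, 1)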